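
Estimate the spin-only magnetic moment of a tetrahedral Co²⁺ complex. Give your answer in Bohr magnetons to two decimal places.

3.87 Bohr magnetons

Co sits in group 9; removing 2 electrons leaves Co²⁺ with 9 − 2 = 7 d electrons.
Tetrahedral splitting is small, so the complex is high-spin.
Configuration: e^4 t2^3 → 3 unpaired electrons.
μ(spin-only) = √[3(3+2)] = √15 ≈ 3.87 Bohr magnetons.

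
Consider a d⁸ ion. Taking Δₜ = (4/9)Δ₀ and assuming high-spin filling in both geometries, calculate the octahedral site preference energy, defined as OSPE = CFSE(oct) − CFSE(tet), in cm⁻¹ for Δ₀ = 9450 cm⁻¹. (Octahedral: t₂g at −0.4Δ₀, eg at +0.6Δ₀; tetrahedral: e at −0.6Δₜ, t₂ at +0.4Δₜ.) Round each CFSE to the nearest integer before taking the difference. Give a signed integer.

Octahedral (high-spin): t₂g⁶ eg², CFSE = 6(−0.4) + 2(+0.6) = -1.2Δ₀ = -1.2 × 9450 = -11340 cm⁻¹.
Tetrahedral e⁴ t₂⁴ gives -0.8Δₜ = -0.8 × (4/9) × 9450 = -3360 cm⁻¹.
Subtracting, OSPE = -11340 − (-3360) = -7980 cm⁻¹.

-7980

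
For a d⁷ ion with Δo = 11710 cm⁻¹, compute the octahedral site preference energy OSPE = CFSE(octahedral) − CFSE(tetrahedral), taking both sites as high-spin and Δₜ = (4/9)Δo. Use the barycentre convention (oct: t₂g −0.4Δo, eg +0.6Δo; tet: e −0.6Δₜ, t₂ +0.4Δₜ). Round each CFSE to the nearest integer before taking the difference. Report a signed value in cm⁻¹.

Octahedral high-spin t₂g⁵ eg²: CFSE = -0.8 × 11710 = -9368 cm⁻¹.
In a tetrahedral site the filling is e⁴ t₂³: CFSE(tet) = -1.2Δₜ = -1.2 × (4/9)(11710) = -6245 cm⁻¹.
OSPE = -9368 − (-6245) = -3123 cm⁻¹.

-3123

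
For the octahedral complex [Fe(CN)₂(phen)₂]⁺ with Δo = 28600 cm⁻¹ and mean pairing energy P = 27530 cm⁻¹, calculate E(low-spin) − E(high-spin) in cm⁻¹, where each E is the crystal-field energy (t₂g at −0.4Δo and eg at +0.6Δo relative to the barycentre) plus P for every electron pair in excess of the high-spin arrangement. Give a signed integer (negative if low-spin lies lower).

Ligand charges: 2×(-1) from CN⁻ and 2×(+0) from phen sum to -2; with overall charge +1, Fe is +3.
Fe³⁺: group 8, so d-count = 8 − 3 = 5.
High-spin: t₂g³ eg², CFSE = 0.0Δo = 0 cm⁻¹.
Low-spin t₂g⁵ eg⁰ gives -2.0Δo = -57200 cm⁻¹, but forming 2 extra pairs costs 2P = 55060 cm⁻¹, so E(LS) = -57200 + 55060 = -2140 cm⁻¹.
Thus E(LS) − E(HS) = -2140 cm⁻¹.

-2140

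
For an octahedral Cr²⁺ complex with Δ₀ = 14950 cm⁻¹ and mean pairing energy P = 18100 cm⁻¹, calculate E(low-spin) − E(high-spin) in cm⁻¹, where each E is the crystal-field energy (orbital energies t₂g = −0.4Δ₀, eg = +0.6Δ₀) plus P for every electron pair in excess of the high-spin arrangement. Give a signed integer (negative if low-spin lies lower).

Cr is in group 6, so Cr²⁺ is d⁴ (6 − 2 = 4).
High-spin: t₂g³ eg¹, CFSE = -0.6Δ₀ = -8970 cm⁻¹.
For low-spin the configuration is t₂g⁴ eg⁰: orbital energy -1.6 × 14950 = -23920 cm⁻¹, and 1 additional pair relative to high-spin adds 18100 cm⁻¹, giving -5820 cm⁻¹.
The difference is -5820 − (-8970) = 3150 cm⁻¹, so high-spin lies lower.

3150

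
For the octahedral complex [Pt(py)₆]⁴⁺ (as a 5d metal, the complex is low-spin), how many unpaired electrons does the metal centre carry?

0

py is neutral, so the +4 overall charge sits on Pt: oxidation state +4.
Group 10 minus oxidation state +4 gives a d⁶ configuration for Pt⁴⁺.
Configuration: t₂g⁶ eg⁰, giving 0 unpaired electrons.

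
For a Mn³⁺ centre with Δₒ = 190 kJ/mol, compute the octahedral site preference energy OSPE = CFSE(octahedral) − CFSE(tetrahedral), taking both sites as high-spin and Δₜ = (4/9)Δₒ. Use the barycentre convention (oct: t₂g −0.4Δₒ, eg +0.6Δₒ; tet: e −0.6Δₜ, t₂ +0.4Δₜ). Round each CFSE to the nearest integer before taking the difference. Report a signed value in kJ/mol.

Mn is in group 7, so Mn³⁺ is d⁴ (7 − 3 = 4).
Octahedral (high-spin): t₂g³ eg¹, CFSE = 3(−0.4) + 1(+0.6) = -0.6Δₒ = -0.6 × 190 = -114 kJ/mol.
Tetrahedral e² t₂² gives -0.4Δₜ = -0.4 × (4/9) × 190 = -34 kJ/mol.
Subtracting, OSPE = -114 − (-34) = -80 kJ/mol.

-80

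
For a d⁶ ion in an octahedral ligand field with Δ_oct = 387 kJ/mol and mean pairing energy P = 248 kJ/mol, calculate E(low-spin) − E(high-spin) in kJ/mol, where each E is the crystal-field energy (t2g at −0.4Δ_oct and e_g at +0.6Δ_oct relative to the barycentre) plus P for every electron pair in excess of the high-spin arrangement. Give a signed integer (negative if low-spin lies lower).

-278

High-spin d⁶ fills as t2g^4 e_g^2 with CFSE 4(−0.4) + 2(+0.6) = -0.4Δ_oct = -155 kJ/mol.
Low-spin t2g^6 e_g^0 gives -2.4Δ_oct = -929 kJ/mol, but forming 2 extra pairs costs 2P = 496 kJ/mol, so E(LS) = -929 + 496 = -433 kJ/mol.
Thus E(LS) − E(HS) = -278 kJ/mol.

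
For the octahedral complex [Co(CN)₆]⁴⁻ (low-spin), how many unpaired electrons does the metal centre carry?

Each CN⁻ contributes -1; 6 × (-1) = -6. With overall charge -4, Co is in the +2 oxidation state.
Co sits in group 9; removing 2 electrons leaves Co²⁺ with 9 − 2 = 7 d electrons.
Configuration: t2g^6 e_g^1, giving 1 unpaired electron.

1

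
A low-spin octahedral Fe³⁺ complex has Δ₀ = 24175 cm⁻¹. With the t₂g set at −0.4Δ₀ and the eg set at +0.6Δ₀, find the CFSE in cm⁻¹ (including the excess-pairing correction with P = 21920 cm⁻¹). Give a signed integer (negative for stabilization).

-4510

Group 8 minus oxidation state +3 gives a d⁵ configuration for Fe³⁺.
Configuration: t₂g⁵ eg⁰.
CFSE(orbital) = 5×(-0.4Δ₀) + 0×(0.6Δ₀) = -2.0Δ₀; with Δ₀ = 24175 cm⁻¹ that is -48350 cm⁻¹.
High-spin d⁵ would be t₂g³ eg² with 0 pairs; low-spin has 2, so 2 excess pairs cost +2P = +43840 cm⁻¹.
Overall CFSE = -48350 + 43840 = -4510 cm⁻¹.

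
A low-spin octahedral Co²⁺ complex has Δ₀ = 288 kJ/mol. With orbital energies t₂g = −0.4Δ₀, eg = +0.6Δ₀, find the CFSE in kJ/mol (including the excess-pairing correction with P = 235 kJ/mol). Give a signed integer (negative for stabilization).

Co²⁺: group 9, so d-count = 9 − 2 = 7.
Configuration: t₂g⁶ eg¹.
The orbital stabilization is -1.8Δ₀ = -1.8 × 288 = -518 kJ/mol.
Pairing penalty: 3 pairs vs 2 in the high-spin reference → 1 extra × P = 235 kJ/mol.
Net CFSE = -518 + 235 = -283 kJ/mol.

-283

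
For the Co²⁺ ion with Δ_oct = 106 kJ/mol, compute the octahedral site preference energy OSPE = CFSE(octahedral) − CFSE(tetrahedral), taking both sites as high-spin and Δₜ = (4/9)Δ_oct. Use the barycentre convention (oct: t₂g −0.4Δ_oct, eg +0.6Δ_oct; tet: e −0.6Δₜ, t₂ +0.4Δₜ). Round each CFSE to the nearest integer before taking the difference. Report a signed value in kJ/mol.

-28

Co sits in group 9; removing 2 electrons leaves Co²⁺ with 9 − 2 = 7 d electrons.
In an octahedral site d⁷ (HS) is t₂g⁵ eg², giving CFSE(oct) = -0.8Δ_oct = -85 kJ/mol.
Tetrahedral: e⁴ t₂³, CFSE = 4(−0.6) + 3(+0.4) = -1.2Δₜ = -1.2 × (4/9) × 106 = -57 kJ/mol.
OSPE = -85 − (-57) = -28 kJ/mol.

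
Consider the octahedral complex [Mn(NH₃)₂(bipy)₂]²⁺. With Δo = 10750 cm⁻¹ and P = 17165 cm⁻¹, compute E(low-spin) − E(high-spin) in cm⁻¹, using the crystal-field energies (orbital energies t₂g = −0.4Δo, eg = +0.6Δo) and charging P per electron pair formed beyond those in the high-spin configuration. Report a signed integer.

Ligand charges: 2×(+0) from NH₃ and 2×(+0) from bipy sum to +0; with overall charge +2, Mn is +2.
Mn²⁺: group 7, so d-count = 7 − 2 = 5.
High-spin d⁵ fills as t₂g³ eg² with CFSE 3(−0.4) + 2(+0.6) = 0.0Δo = 0 cm⁻¹.
Low-spin t₂g⁵ eg⁰ gives -2.0Δo = -21500 cm⁻¹, but forming 2 extra pairs costs 2P = 34330 cm⁻¹, so E(LS) = -21500 + 34330 = 12830 cm⁻¹.
E(LS) − E(HS) = 12830 − (0) = 12830 cm⁻¹.

12830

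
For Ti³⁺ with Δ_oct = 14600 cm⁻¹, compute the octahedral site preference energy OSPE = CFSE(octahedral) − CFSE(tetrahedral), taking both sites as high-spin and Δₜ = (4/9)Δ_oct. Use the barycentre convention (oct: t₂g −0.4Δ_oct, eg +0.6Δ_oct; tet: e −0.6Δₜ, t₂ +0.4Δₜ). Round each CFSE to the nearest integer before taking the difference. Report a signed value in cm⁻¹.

-1947

Group 4 minus oxidation state +3 gives a d¹ configuration for Ti³⁺.
Octahedral high-spin t₂g¹ eg⁰: CFSE = -0.4 × 14600 = -5840 cm⁻¹.
Tetrahedral e¹ t₂⁰ gives -0.6Δₜ = -0.6 × (4/9) × 14600 = -3893 cm⁻¹.
OSPE = -5840 − (-3893) = -1947 cm⁻¹.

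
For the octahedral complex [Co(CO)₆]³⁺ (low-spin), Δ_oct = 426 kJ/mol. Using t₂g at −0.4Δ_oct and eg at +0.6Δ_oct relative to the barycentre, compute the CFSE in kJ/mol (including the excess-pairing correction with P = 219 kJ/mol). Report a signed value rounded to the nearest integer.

CO is neutral, so the +3 overall charge sits on Co: oxidation state +3.
Co³⁺: group 9, so d-count = 9 − 3 = 6.
Configuration: t₂g⁶ eg⁰.
CFSE(orbital) = 6×(-0.4Δ_oct) + 0×(0.6Δ_oct) = -2.4Δ_oct; with Δ_oct = 426 kJ/mol that is -1022 kJ/mol.
Relative to high-spin t₂g⁴ eg² (1 paired), the low-spin configuration has 2 additional pairs, contributing +2 × 219 = +438 kJ/mol.
Combining: -1022 + 438 = -584 kJ/mol.

-584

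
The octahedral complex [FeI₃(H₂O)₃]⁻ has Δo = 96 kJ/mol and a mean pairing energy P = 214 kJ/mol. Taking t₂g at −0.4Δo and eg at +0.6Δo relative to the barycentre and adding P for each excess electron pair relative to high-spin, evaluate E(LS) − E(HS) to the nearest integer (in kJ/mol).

236

Ligand charges: 3×(-1) from I⁻ and 3×(+0) from H₂O sum to -3; with overall charge -1, Fe is +2.
Fe is in group 8, so Fe²⁺ is d⁶ (8 − 2 = 6).
High-spin d⁶ fills as t₂g⁴ eg² with CFSE 4(−0.4) + 2(+0.6) = -0.4Δo = -38 kJ/mol.
For low-spin the configuration is t₂g⁶ eg⁰: orbital energy -2.4 × 96 = -230 kJ/mol, and 2 additional pairs relative to high-spin add 428 kJ/mol, giving 198 kJ/mol.
The difference is 198 − (-38) = 236 kJ/mol, so high-spin lies lower.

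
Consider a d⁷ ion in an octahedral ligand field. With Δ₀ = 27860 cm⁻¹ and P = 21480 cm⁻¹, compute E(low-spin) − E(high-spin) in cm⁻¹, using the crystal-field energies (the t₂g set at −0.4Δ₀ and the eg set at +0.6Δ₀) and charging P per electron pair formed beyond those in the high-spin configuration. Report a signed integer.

High-spin: t₂g⁵ eg², CFSE = -0.8Δ₀ = -22288 cm⁻¹.
Low-spin t₂g⁶ eg¹ gives -1.8Δ₀ = -50148 cm⁻¹, but forming 1 extra pair costs 1P = 21480 cm⁻¹, so E(LS) = -50148 + 21480 = -28668 cm⁻¹.
E(LS) − E(HS) = -28668 − (-22288) = -6380 cm⁻¹.

-6380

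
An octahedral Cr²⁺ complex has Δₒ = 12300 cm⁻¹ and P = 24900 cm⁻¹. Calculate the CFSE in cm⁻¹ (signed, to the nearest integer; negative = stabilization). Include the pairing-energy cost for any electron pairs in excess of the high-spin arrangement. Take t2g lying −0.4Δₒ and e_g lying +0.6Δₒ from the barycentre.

Cr is in group 6, so Cr²⁺ is d⁴ (6 − 2 = 4).
Δₒ < P, so pairing is avoided: the ground state is high-spin.
Configuration: t2g^3 e_g^1.
Orbital CFSE = -0.6Δₒ = -0.6 × 12300 = -7380 cm⁻¹.
High-spin has no excess pairs, so no pairing correction applies.

-7380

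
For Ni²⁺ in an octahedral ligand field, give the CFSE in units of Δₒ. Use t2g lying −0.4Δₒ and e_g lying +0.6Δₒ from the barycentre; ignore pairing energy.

Ni²⁺: group 10, so d-count = 10 − 2 = 8.
Configuration: t2g^6 e_g^2.
CFSE = 6(-0.4Δₒ) + 2(0.6Δₒ) = -2.4Δₒ + 1.2Δₒ = -1.2Δₒ.

-1.2 Δₒ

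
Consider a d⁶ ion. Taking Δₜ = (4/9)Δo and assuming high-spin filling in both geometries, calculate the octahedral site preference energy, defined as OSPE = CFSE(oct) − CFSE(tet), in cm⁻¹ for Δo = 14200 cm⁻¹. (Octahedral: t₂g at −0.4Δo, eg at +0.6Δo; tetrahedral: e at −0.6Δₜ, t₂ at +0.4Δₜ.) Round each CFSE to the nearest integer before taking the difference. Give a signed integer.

Octahedral (high-spin): t₂g⁴ eg², CFSE = 4(−0.4) + 2(+0.6) = -0.4Δo = -0.4 × 14200 = -5680 cm⁻¹.
Tetrahedral e³ t₂³ gives -0.6Δₜ = -0.6 × (4/9) × 14200 = -3787 cm⁻¹.
OSPE = CFSE(oct) − CFSE(tet) = -5680 − (-3787) = -1893 cm⁻¹.

-1893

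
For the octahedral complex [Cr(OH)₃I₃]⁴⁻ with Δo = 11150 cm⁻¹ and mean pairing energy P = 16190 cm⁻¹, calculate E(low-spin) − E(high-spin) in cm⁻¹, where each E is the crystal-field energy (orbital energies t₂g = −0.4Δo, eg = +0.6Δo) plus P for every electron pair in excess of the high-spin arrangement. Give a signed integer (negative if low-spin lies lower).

5040

Ligand charges: 3×(-1) from OH⁻ and 3×(-1) from I⁻ sum to -6; with overall charge -4, Cr is +2.
Cr is in group 6, so Cr²⁺ is d⁴ (6 − 2 = 4).
High-spin d⁴ fills as t₂g³ eg¹ with CFSE 3(−0.4) + 1(+0.6) = -0.6Δo = -6690 cm⁻¹.
Low-spin: t₂g⁴ eg⁰, orbital CFSE = -1.6Δo = -17840 cm⁻¹; plus 1 excess pair × P = +16190 cm⁻¹; total -1650 cm⁻¹.
Thus E(LS) − E(HS) = 5040 cm⁻¹.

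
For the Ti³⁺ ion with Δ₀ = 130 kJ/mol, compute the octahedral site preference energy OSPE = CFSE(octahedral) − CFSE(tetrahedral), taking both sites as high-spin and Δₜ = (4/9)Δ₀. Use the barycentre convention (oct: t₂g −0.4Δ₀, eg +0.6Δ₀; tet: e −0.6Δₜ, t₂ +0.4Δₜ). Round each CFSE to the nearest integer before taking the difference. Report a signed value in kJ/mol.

Ti³⁺: group 4, so d-count = 4 − 3 = 1.
In an octahedral site d¹ (HS) is t₂g¹ eg⁰, giving CFSE(oct) = -0.4Δ₀ = -52 kJ/mol.
In a tetrahedral site the filling is e¹ t₂⁰: CFSE(tet) = -0.6Δₜ = -0.6 × (4/9)(130) = -35 kJ/mol.
OSPE = -52 − (-35) = -17 kJ/mol.

-17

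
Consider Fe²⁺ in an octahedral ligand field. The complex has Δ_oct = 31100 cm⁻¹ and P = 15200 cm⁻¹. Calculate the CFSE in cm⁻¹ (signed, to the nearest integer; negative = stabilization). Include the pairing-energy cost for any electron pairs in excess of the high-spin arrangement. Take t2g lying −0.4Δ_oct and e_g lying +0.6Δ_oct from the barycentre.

-44240

Fe²⁺: group 8, so d-count = 8 − 2 = 6.
Here Δ_oct > P (31100 > 15200), so the low-spin state is favoured.
Filling d⁶ accordingly: t2g^6 e_g^0.
Orbital CFSE = -2.4Δ_oct = -2.4 × 31100 = -74640 cm⁻¹.
Excess pairs vs high-spin: 3 − 1 = 2; pairing cost = +30400 cm⁻¹.
Net CFSE = -74640 + 30400 = -44240 cm⁻¹.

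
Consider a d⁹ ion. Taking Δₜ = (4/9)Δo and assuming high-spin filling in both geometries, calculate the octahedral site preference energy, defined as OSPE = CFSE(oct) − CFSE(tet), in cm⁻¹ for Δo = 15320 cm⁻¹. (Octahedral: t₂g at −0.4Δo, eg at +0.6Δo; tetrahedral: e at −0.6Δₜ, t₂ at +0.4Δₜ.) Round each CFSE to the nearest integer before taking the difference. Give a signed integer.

-6468

In an octahedral site d⁹ (HS) is t2g^6 e_g^3, giving CFSE(oct) = -0.6Δo = -9192 cm⁻¹.
Tetrahedral e^4 t2^5 gives -0.4Δₜ = -0.4 × (4/9) × 15320 = -2724 cm⁻¹.
OSPE = CFSE(oct) − CFSE(tet) = -9192 − (-2724) = -6468 cm⁻¹.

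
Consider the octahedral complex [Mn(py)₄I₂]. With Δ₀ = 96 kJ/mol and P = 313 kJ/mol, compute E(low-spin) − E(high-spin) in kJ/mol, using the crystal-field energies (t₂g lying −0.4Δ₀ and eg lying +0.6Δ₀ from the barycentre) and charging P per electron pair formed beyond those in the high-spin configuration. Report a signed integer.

Ligand charges: 4×(+0) from py and 2×(-1) from I⁻ sum to -2; with overall charge +0, Mn is +2.
Group 7 minus oxidation state +2 gives a d⁵ configuration for Mn²⁺.
In the high-spin limit (t₂g³ eg²) the orbital term is 0.0Δ₀ = 0 kJ/mol, with no excess pairing.
Low-spin t₂g⁵ eg⁰ gives -2.0Δ₀ = -192 kJ/mol, but forming 2 extra pairs costs 2P = 626 kJ/mol, so E(LS) = -192 + 626 = 434 kJ/mol.
E(LS) − E(HS) = 434 − (0) = 434 kJ/mol.

434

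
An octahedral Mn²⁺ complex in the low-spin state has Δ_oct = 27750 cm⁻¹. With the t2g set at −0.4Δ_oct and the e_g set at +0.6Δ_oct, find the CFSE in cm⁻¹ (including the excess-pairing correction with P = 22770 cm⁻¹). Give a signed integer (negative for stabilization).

-9960

Mn is in group 7, so Mn²⁺ is d⁵ (7 − 2 = 5).
Configuration: t2g^5 e_g^0.
The orbital stabilization is -2.0Δ_oct = -2.0 × 27750 = -55500 cm⁻¹.
Pairing penalty: 2 pairs vs 0 in the high-spin reference → 2 extra × P = 45540 cm⁻¹.
Net CFSE = -55500 + 45540 = -9960 cm⁻¹.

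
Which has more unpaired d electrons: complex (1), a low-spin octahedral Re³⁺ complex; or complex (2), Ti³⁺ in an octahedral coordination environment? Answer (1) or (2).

(1): Re³⁺: group 7, so d-count = 7 − 3 = 4; t2g^4 e_g^0 → 2 unpaired.
(2): Ti is in group 4, so Ti³⁺ is d¹ (4 − 3 = 1); t₂g¹ eg⁰ → 1 unpaired.
So (1) has more unpaired electrons.

(1)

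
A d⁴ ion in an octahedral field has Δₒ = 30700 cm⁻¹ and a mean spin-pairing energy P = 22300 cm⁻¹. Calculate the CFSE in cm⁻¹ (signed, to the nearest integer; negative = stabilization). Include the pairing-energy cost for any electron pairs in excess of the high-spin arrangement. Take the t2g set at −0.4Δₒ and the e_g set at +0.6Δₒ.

Δₒ > P, so pairing is preferred: the ground state is low-spin.
That gives t2g^4 e_g^0.
Orbital CFSE = -1.6Δₒ = -1.6 × 30700 = -49120 cm⁻¹.
Excess pairs vs high-spin: 1 − 0 = 1; pairing cost = +22300 cm⁻¹.
Net CFSE = -49120 + 22300 = -26820 cm⁻¹.

-26820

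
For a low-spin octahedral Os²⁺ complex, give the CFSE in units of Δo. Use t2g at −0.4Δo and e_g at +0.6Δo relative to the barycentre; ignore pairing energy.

Group 8 minus oxidation state +2 gives a d⁶ configuration for Os²⁺.
Configuration: t2g^6 e_g^0.
CFSE = 6(-0.4Δo) + 0(0.6Δo) = -2.4Δo + 0.0Δo = -2.4Δo.

-2.4 Δo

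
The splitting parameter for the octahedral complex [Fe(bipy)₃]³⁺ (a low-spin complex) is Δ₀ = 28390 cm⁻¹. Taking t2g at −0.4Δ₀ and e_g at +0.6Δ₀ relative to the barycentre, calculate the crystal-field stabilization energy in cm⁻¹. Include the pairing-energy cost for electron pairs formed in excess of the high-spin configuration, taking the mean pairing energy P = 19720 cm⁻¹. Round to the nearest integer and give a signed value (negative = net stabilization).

bipy is neutral, so the +3 overall charge sits on Fe: oxidation state +3.
Group 8 minus oxidation state +3 gives a d⁵ configuration for Fe³⁺.
The d⁵ electrons fill as t2g^5 e_g^0.
The orbital stabilization is -2.0Δ₀ = -2.0 × 28390 = -56780 cm⁻¹.
Pairing penalty: 2 pairs vs 0 in the high-spin reference → 2 extra × P = 39440 cm⁻¹.
Overall CFSE = -56780 + 39440 = -17340 cm⁻¹.

-17340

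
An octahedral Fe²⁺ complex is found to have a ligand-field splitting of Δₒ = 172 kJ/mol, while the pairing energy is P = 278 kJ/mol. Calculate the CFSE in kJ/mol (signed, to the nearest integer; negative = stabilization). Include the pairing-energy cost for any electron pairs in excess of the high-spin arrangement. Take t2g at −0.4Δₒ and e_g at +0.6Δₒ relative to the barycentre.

Group 8 minus oxidation state +2 gives a d⁶ configuration for Fe²⁺.
Here Δₒ < P (172 < 278), so the high-spin state is favoured.
Configuration: t2g^4 e_g^2.
Orbital CFSE = -0.4Δₒ = -0.4 × 172 = -69 kJ/mol.
High-spin has no excess pairs, so no pairing correction applies.

-69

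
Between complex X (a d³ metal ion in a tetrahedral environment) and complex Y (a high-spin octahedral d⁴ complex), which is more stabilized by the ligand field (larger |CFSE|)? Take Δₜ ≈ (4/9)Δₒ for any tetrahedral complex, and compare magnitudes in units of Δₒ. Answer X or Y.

X: Tetrahedral splitting is small, so the complex is high-spin; e^2 t2^1, CFSE = -0.8Δₜ ≈ -0.36Δₒ.
Y: t2g^3 e_g^1, CFSE = -0.6Δₒ.
So Y has the larger |CFSE|.

Y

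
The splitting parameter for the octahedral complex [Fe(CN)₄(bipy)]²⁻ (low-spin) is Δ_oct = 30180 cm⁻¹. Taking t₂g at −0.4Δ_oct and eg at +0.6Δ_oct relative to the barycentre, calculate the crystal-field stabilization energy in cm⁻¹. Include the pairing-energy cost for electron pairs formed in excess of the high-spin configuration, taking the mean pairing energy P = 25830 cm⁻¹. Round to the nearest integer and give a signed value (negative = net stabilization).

Ligand charges: 4×(-1) from CN⁻ and 1×(+0) from bipy sum to -4; with overall charge -2, Fe is +2.
Fe²⁺: group 8, so d-count = 8 − 2 = 6.
The d⁶ electrons fill as t₂g⁶ eg⁰.
Orbital CFSE = 6(-0.4) + 0(0.6) = -2.4Δ_oct = -2.4 × 30180 = -72432 cm⁻¹.
High-spin d⁶ would be t₂g⁴ eg² with 1 pair; low-spin has 3, so 2 excess pairs cost +2P = +51660 cm⁻¹.
Overall CFSE = -72432 + 51660 = -20772 cm⁻¹.

-20772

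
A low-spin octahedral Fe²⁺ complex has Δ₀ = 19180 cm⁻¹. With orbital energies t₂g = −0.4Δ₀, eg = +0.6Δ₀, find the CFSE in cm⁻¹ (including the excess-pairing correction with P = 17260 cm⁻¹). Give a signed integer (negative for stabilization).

-11512

Fe is in group 8, so Fe²⁺ is d⁶ (8 − 2 = 6).
Electron filling gives t₂g⁶ eg⁰.
Orbital CFSE = 6(-0.4) + 0(0.6) = -2.4Δ₀ = -2.4 × 19180 = -46032 cm⁻¹.
Pairing penalty: 3 pairs vs 1 in the high-spin reference → 2 extra × P = 34520 cm⁻¹.
Overall CFSE = -46032 + 34520 = -11512 cm⁻¹.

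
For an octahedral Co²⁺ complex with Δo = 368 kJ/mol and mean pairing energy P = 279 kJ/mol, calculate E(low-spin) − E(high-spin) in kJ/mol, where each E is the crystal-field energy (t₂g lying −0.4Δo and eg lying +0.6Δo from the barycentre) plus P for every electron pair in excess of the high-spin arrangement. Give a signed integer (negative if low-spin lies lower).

-89

Co is in group 9, so Co²⁺ is d⁷ (9 − 2 = 7).
High-spin: t₂g⁵ eg², CFSE = -0.8Δo = -294 kJ/mol.
Low-spin t₂g⁶ eg¹ gives -1.8Δo = -662 kJ/mol, but forming 1 extra pair costs 1P = 279 kJ/mol, so E(LS) = -662 + 279 = -383 kJ/mol.
Thus E(LS) − E(HS) = -89 kJ/mol.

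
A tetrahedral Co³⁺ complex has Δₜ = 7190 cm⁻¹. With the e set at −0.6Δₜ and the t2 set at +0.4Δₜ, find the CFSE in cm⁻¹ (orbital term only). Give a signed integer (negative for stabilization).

Co³⁺: group 9, so d-count = 9 − 3 = 6.
With tetrahedral geometry the complex is necessarily high-spin.
Configuration: e^3 t2^3.
Orbital CFSE = 3(-0.6) + 3(0.4) = -0.6Δₜ = -0.6 × 7190 = -4314 cm⁻¹.

-4314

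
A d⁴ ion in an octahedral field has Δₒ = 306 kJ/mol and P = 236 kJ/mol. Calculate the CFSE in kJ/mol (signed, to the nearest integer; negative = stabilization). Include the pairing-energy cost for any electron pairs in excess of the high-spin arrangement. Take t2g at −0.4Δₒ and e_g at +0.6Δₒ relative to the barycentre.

-254

Since Δₒ = 306 kJ/mol > P = 236 kJ/mol, the complex adopts the low-spin configuration.
That gives t2g^4 e_g^0.
Orbital CFSE = -1.6Δₒ = -1.6 × 306 = -490 kJ/mol.
Excess pairs vs high-spin: 1 − 0 = 1; pairing cost = +236 kJ/mol.
Net CFSE = -490 + 236 = -254 kJ/mol.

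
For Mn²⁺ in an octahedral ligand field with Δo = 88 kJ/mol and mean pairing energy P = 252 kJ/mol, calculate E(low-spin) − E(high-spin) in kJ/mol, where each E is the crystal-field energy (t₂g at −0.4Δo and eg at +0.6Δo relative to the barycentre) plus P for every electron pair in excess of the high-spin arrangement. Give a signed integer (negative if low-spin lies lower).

328

Mn is in group 7, so Mn²⁺ is d⁵ (7 − 2 = 5).
In the high-spin limit (t₂g³ eg²) the orbital term is 0.0Δo = 0 kJ/mol, with no excess pairing.
Low-spin: t₂g⁵ eg⁰, orbital CFSE = -2.0Δo = -176 kJ/mol; plus 2 excess pairs × P = +504 kJ/mol; total 328 kJ/mol.
Thus E(LS) − E(HS) = 328 kJ/mol.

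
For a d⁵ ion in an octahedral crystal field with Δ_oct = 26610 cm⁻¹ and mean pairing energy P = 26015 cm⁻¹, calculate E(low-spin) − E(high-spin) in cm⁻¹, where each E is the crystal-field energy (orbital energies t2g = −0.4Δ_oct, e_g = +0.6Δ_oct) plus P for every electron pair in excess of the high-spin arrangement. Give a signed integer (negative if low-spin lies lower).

-1190

High-spin: t2g^3 e_g^2, CFSE = 0.0Δ_oct = 0 cm⁻¹.
Low-spin t2g^5 e_g^0 gives -2.0Δ_oct = -53220 cm⁻¹, but forming 2 extra pairs costs 2P = 52030 cm⁻¹, so E(LS) = -53220 + 52030 = -1190 cm⁻¹.
Thus E(LS) − E(HS) = -1190 cm⁻¹.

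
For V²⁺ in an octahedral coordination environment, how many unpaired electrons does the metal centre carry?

V sits in group 5; removing 2 electrons leaves V²⁺ with 5 − 2 = 3 d electrons.
Configuration: t₂g³ eg⁰, giving 3 unpaired electrons.

3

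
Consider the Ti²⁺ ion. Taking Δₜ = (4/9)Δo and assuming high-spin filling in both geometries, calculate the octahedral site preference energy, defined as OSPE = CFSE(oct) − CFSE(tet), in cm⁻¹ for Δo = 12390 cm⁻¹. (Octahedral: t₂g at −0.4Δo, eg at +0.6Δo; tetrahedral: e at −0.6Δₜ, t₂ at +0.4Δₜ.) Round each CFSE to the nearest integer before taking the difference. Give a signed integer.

Group 4 minus oxidation state +2 gives a d² configuration for Ti²⁺.
Octahedral (high-spin): t₂g² eg⁰, CFSE = 2(−0.4) + 0(+0.6) = -0.8Δo = -0.8 × 12390 = -9912 cm⁻¹.
Tetrahedral: e² t₂⁰, CFSE = 2(−0.6) + 0(+0.4) = -1.2Δₜ = -1.2 × (4/9) × 12390 = -6608 cm⁻¹.
OSPE = -9912 − (-6608) = -3304 cm⁻¹.

-3304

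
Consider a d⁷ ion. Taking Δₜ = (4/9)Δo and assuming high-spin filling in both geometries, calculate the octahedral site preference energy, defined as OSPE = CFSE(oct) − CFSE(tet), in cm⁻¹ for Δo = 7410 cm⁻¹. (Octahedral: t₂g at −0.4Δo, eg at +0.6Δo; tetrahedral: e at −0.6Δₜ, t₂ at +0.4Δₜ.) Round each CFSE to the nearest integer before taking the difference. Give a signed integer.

-1976

Octahedral (high-spin): t₂g⁵ eg², CFSE = 5(−0.4) + 2(+0.6) = -0.8Δo = -0.8 × 7410 = -5928 cm⁻¹.
Tetrahedral: e⁴ t₂³, CFSE = 4(−0.6) + 3(+0.4) = -1.2Δₜ = -1.2 × (4/9) × 7410 = -3952 cm⁻¹.
OSPE = CFSE(oct) − CFSE(tet) = -5928 − (-3952) = -1976 cm⁻¹.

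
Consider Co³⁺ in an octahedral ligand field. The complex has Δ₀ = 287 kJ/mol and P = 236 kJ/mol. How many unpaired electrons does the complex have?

0

Group 9 minus oxidation state +3 gives a d⁶ configuration for Co³⁺.
Here Δ₀ > P (287 > 236), so the low-spin state is favoured.
Filling d⁶ accordingly: t₂g⁶ eg⁰.
Unpaired electrons: 0.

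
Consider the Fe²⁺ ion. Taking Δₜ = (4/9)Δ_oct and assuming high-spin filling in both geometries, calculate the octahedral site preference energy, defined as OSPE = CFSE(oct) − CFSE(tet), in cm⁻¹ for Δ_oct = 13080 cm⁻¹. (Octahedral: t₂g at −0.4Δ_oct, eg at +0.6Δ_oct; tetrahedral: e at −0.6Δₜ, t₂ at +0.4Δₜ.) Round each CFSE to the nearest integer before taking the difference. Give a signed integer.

Fe is in group 8, so Fe²⁺ is d⁶ (8 − 2 = 6).
Octahedral high-spin t₂g⁴ eg²: CFSE = -0.4 × 13080 = -5232 cm⁻¹.
In a tetrahedral site the filling is e³ t₂³: CFSE(tet) = -0.6Δₜ = -0.6 × (4/9)(13080) = -3488 cm⁻¹.
Subtracting, OSPE = -5232 − (-3488) = -1744 cm⁻¹.

-1744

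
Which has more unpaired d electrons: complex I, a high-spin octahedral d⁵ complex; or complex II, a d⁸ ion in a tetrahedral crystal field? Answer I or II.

I: t₂g³ eg² → 5 unpaired.
II: With tetrahedral geometry the complex is necessarily high-spin; e^4 t2^4 → 2 unpaired.
So I has more unpaired electrons.

I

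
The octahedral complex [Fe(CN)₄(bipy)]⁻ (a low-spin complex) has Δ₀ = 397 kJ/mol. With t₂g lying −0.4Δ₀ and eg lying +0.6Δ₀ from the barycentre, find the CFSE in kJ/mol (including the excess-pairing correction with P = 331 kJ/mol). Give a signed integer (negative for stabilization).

Ligand charges: 4×(-1) from CN⁻ and 1×(+0) from bipy sum to -4; with overall charge -1, Fe is +3.
Fe is in group 8, so Fe³⁺ is d⁵ (8 − 3 = 5).
Configuration: t₂g⁵ eg⁰.
The orbital stabilization is -2.0Δ₀ = -2.0 × 397 = -794 kJ/mol.
Pairing penalty: 2 pairs vs 0 in the high-spin reference → 2 extra × P = 662 kJ/mol.
Overall CFSE = -794 + 662 = -132 kJ/mol.

-132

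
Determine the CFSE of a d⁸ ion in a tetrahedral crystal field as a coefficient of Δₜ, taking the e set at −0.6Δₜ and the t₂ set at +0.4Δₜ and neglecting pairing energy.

-0.8 Δₜ

Tetrahedral splitting is small, so the complex is high-spin.
Configuration: e⁴ t₂⁴.
CFSE = 4(-0.6Δₜ) + 4(0.4Δₜ) = -2.4Δₜ + 1.6Δₜ = -0.8Δₜ.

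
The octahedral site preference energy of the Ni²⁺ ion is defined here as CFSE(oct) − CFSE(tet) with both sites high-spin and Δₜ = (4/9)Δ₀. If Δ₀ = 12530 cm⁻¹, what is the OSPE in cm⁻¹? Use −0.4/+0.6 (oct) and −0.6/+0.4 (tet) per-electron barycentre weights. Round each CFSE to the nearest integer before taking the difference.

-10581

Ni²⁺: group 10, so d-count = 10 − 2 = 8.
Octahedral high-spin t2g^6 e_g^2: CFSE = -1.2 × 12530 = -15036 cm⁻¹.
Tetrahedral e^4 t2^4 gives -0.8Δₜ = -0.8 × (4/9) × 12530 = -4455 cm⁻¹.
Subtracting, OSPE = -15036 − (-4455) = -10581 cm⁻¹.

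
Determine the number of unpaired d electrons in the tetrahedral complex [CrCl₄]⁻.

3

Each Cl⁻ contributes -1; 4 × (-1) = -4. With overall charge -1, Cr is in the +3 oxidation state.
Cr³⁺: group 6, so d-count = 6 − 3 = 3.
Tetrahedral fields are weak (Δₜ ≈ 4/9 Δₒ), so electrons fill high-spin.
Configuration: e² t₂¹, giving 3 unpaired electrons.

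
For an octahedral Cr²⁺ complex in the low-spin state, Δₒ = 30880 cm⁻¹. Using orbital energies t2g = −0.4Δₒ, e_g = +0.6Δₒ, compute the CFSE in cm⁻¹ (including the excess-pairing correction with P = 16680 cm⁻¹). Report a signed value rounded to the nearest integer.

Cr is in group 6, so Cr²⁺ is d⁴ (6 − 2 = 4).
The d⁴ electrons fill as t2g^4 e_g^0.
Orbital CFSE = 4(-0.4) + 0(0.6) = -1.6Δₒ = -1.6 × 30880 = -49408 cm⁻¹.
Relative to high-spin t2g^3 e_g^1 (0 paired), the low-spin configuration has 1 additional pair, contributing +1 × 16680 = +16680 cm⁻¹.
Overall CFSE = -49408 + 16680 = -32728 cm⁻¹.

-32728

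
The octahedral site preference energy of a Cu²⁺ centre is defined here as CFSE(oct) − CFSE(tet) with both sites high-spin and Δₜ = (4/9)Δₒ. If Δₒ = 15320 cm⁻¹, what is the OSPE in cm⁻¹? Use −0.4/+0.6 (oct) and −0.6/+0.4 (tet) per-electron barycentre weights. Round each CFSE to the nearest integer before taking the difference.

-6468

Cu sits in group 11; removing 2 electrons leaves Cu²⁺ with 11 − 2 = 9 d electrons.
Octahedral high-spin t2g^6 e_g^3: CFSE = -0.6 × 15320 = -9192 cm⁻¹.
In a tetrahedral site the filling is e^4 t2^5: CFSE(tet) = -0.4Δₜ = -0.4 × (4/9)(15320) = -2724 cm⁻¹.
OSPE = CFSE(oct) − CFSE(tet) = -9192 − (-2724) = -6468 cm⁻¹.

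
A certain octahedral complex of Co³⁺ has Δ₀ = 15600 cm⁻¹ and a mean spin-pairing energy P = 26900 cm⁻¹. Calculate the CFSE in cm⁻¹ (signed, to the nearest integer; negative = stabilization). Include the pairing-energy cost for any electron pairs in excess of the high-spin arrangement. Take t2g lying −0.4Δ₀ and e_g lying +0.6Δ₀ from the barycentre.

Co is in group 9, so Co³⁺ is d⁶ (9 − 3 = 6).
With Δ₀ < P the complex is high-spin.
Filling d⁶ accordingly: t2g^4 e_g^2.
Orbital CFSE = -0.4Δ₀ = -0.4 × 15600 = -6240 cm⁻¹.
High-spin has no excess pairs, so no pairing correction applies.

-6240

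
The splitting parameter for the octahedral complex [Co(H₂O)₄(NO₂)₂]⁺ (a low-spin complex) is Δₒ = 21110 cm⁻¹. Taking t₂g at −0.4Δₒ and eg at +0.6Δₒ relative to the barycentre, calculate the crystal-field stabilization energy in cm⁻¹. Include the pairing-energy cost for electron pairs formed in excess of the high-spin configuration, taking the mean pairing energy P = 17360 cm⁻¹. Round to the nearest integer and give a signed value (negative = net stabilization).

Ligand charges: 4×(+0) from H₂O and 2×(-1) from NO₂⁻ sum to -2; with overall charge +1, Co is +3.
Co is in group 9, so Co³⁺ is d⁶ (9 − 3 = 6).
Configuration: t₂g⁶ eg⁰.
The orbital stabilization is -2.4Δₒ = -2.4 × 21110 = -50664 cm⁻¹.
Pairing penalty: 3 pairs vs 1 in the high-spin reference → 2 extra × P = 34720 cm⁻¹.
Overall CFSE = -50664 + 34720 = -15944 cm⁻¹.

-15944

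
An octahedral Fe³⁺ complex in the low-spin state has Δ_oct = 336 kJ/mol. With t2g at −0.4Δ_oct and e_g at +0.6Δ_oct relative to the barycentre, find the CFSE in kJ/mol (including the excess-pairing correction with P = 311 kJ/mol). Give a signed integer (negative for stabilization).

Fe sits in group 8; removing 3 electrons leaves Fe³⁺ with 8 − 3 = 5 d electrons.
Electron filling gives t2g^5 e_g^0.
CFSE(orbital) = 5×(-0.4Δ_oct) + 0×(0.6Δ_oct) = -2.0Δ_oct; with Δ_oct = 336 kJ/mol that is -672 kJ/mol.
Relative to high-spin t2g^3 e_g^2 (0 paired), the low-spin configuration has 2 additional pairs, contributing +2 × 311 = +622 kJ/mol.
Overall CFSE = -672 + 622 = -50 kJ/mol.

-50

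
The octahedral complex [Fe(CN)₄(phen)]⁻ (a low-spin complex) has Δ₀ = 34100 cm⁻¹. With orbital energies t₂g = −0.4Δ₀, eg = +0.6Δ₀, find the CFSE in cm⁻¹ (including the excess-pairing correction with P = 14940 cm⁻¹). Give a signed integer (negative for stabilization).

-38320

Ligand charges: 4×(-1) from CN⁻ and 1×(+0) from phen sum to -4; with overall charge -1, Fe is +3.
Fe is in group 8, so Fe³⁺ is d⁵ (8 − 3 = 5).
Configuration: t₂g⁵ eg⁰.
The orbital stabilization is -2.0Δ₀ = -2.0 × 34100 = -68200 cm⁻¹.
Pairing penalty: 2 pairs vs 0 in the high-spin reference → 2 extra × P = 29880 cm⁻¹.
Combining: -68200 + 29880 = -38320 cm⁻¹.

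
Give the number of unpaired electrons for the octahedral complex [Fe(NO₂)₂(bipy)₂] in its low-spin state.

Ligand charges: 2×(-1) from NO₂⁻ and 2×(+0) from bipy sum to -2; with overall charge +0, Fe is +2.
Fe²⁺: group 8, so d-count = 8 − 2 = 6.
Configuration: t₂g⁶ eg⁰, giving 0 unpaired electrons.

0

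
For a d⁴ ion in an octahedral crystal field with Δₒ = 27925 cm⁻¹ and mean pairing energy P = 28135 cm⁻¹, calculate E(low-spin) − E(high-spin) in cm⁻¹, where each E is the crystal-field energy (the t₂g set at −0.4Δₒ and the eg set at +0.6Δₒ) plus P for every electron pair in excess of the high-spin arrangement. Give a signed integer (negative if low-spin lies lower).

210

High-spin: t₂g³ eg¹, CFSE = -0.6Δₒ = -16755 cm⁻¹.
Low-spin: t₂g⁴ eg⁰, orbital CFSE = -1.6Δₒ = -44680 cm⁻¹; plus 1 excess pair × P = +28135 cm⁻¹; total -16545 cm⁻¹.
E(LS) − E(HS) = -16545 − (-16755) = 210 cm⁻¹.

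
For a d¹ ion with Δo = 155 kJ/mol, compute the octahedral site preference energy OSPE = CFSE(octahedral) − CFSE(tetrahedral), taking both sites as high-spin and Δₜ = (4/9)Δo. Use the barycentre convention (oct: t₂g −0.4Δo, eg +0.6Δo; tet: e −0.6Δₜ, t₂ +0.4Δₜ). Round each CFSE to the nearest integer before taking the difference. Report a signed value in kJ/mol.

-21

Octahedral (high-spin): t2g^1 e_g^0, CFSE = 1(−0.4) + 0(+0.6) = -0.4Δo = -0.4 × 155 = -62 kJ/mol.
Tetrahedral e^1 t2^0 gives -0.6Δₜ = -0.6 × (4/9) × 155 = -41 kJ/mol.
Subtracting, OSPE = -62 − (-41) = -21 kJ/mol.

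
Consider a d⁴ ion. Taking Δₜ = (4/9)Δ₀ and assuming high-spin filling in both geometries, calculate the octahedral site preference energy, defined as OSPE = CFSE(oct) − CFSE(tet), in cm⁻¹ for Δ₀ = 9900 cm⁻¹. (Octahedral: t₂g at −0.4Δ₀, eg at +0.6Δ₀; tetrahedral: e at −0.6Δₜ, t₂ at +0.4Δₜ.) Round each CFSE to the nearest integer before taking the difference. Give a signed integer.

-4180

In an octahedral site d⁴ (HS) is t2g^3 e_g^1, giving CFSE(oct) = -0.6Δ₀ = -5940 cm⁻¹.
In a tetrahedral site the filling is e^2 t2^2: CFSE(tet) = -0.4Δₜ = -0.4 × (4/9)(9900) = -1760 cm⁻¹.
OSPE = -5940 − (-1760) = -4180 cm⁻¹.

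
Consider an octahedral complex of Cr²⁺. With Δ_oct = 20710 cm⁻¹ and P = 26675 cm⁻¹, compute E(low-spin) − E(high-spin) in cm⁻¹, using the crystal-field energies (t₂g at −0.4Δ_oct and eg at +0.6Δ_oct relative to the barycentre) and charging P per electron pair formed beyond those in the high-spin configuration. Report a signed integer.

5965

Cr sits in group 6; removing 2 electrons leaves Cr²⁺ with 6 − 2 = 4 d electrons.
In the high-spin limit (t₂g³ eg¹) the orbital term is -0.6Δ_oct = -12426 cm⁻¹, with no excess pairing.
For low-spin the configuration is t₂g⁴ eg⁰: orbital energy -1.6 × 20710 = -33136 cm⁻¹, and 1 additional pair relative to high-spin adds 26675 cm⁻¹, giving -6461 cm⁻¹.
E(LS) − E(HS) = -6461 − (-12426) = 5965 cm⁻¹.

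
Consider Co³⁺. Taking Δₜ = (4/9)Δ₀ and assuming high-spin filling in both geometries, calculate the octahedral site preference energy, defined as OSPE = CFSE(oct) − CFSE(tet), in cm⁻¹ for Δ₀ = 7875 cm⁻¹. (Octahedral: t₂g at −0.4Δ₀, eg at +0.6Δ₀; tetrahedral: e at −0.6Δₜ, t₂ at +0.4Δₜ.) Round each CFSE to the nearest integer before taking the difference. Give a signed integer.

Co is in group 9, so Co³⁺ is d⁶ (9 − 3 = 6).
In an octahedral site d⁶ (HS) is t₂g⁴ eg², giving CFSE(oct) = -0.4Δ₀ = -3150 cm⁻¹.
In a tetrahedral site the filling is e³ t₂³: CFSE(tet) = -0.6Δₜ = -0.6 × (4/9)(7875) = -2100 cm⁻¹.
OSPE = -3150 − (-2100) = -1050 cm⁻¹.

-1050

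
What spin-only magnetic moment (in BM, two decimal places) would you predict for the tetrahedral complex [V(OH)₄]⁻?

2.83 BM

Each OH⁻ contributes -1; 4 × (-1) = -4. With overall charge -1, V is in the +3 oxidation state.
V is in group 5, so V³⁺ is d² (5 − 3 = 2).
With tetrahedral geometry the complex is necessarily high-spin.
Configuration: e² t₂⁰ → 2 unpaired electrons.
μ(spin-only) = √[2(2+2)] = √8 ≈ 2.83 BM.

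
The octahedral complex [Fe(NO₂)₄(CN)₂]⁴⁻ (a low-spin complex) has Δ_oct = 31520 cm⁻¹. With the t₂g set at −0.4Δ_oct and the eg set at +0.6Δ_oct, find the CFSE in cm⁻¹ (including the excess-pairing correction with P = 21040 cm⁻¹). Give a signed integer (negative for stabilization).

-33568

Ligand charges: 4×(-1) from NO₂⁻ and 2×(-1) from CN⁻ sum to -6; with overall charge -4, Fe is +2.
Fe²⁺: group 8, so d-count = 8 − 2 = 6.
The d⁶ electrons fill as t₂g⁶ eg⁰.
The orbital stabilization is -2.4Δ_oct = -2.4 × 31520 = -75648 cm⁻¹.
Relative to high-spin t₂g⁴ eg² (1 paired), the low-spin configuration has 2 additional pairs, contributing +2 × 21040 = +42080 cm⁻¹.
Overall CFSE = -75648 + 42080 = -33568 cm⁻¹.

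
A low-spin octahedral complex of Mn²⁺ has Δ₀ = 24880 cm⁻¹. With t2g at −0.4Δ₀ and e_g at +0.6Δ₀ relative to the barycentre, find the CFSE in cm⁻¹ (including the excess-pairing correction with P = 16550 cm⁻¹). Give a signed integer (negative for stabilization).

Group 7 minus oxidation state +2 gives a d⁵ configuration for Mn²⁺.
Configuration: t2g^5 e_g^0.
The orbital stabilization is -2.0Δ₀ = -2.0 × 24880 = -49760 cm⁻¹.
High-spin d⁵ would be t2g^3 e_g^2 with 0 pairs; low-spin has 2, so 2 excess pairs cost +2P = +33100 cm⁻¹.
Overall CFSE = -49760 + 33100 = -16660 cm⁻¹.

-16660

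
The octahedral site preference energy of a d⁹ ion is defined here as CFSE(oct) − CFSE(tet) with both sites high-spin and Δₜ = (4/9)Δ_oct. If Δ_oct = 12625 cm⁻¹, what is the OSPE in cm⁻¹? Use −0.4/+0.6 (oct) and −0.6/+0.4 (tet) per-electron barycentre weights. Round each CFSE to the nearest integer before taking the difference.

-5331

In an octahedral site d⁹ (HS) is t₂g⁶ eg³, giving CFSE(oct) = -0.6Δ_oct = -7575 cm⁻¹.
Tetrahedral e⁴ t₂⁵ gives -0.4Δₜ = -0.4 × (4/9) × 12625 = -2244 cm⁻¹.
OSPE = -7575 − (-2244) = -5331 cm⁻¹.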